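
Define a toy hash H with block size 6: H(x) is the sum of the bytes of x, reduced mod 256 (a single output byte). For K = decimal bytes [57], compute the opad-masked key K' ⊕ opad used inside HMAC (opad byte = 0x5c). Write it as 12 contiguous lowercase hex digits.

Key decimal bytes [57] = 39 is 1 byte ≤ B = 6; zero-pad to 6 bytes: K' = 39 00 00 00 00 00.
XOR each byte with 0x5c: 39⊕5c=65, 00⊕5c=5c, 00⊕5c=5c, 00⊕5c=5c, 00⊕5c=5c, 00⊕5c=5c.

655c5c5c5c5c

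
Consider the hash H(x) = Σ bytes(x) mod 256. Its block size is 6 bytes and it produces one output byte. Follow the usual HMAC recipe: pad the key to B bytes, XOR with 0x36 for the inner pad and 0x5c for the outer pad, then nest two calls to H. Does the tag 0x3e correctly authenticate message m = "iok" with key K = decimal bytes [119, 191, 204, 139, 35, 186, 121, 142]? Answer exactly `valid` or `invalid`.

Key decimal bytes [119, 191, 204, 139, 35, 186, 121, 142] = 77 bf cc 8b 23 ba 79 8e is 8 bytes > B = 6, so hash it first: H(key) = 71, then zero-pad to 6 bytes: K' = 71 00 00 00 00 00.
K' ⊕ ipad = 47 36 36 36 36 36; K' ⊕ opad = 2d 5c 5c 5c 5c 5c.
Inner hash: sum = 71+54+54+54+54+54+105+111+107 = 664; mod 256 = 152 → 98.
Outer hash (recomputed tag): sum = 45+92+92+92+92+92+152 = 657; mod 256 = 145 → 91.
Recomputed tag = 91; claimed = 3e → mismatch.

invalid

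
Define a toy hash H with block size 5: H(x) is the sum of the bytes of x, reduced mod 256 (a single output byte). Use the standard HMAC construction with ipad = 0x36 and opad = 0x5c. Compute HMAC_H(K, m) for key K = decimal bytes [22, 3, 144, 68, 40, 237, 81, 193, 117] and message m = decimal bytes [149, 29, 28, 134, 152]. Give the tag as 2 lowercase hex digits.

c8

Key decimal bytes [22, 3, 144, 68, 40, 237, 81, 193, 117] = 16 03 90 44 28 ed 51 c1 75 is 9 bytes > B = 5, so hash it first: H(key) = 89, then zero-pad to 5 bytes: K' = 89 00 00 00 00.
K' ⊕ ipad = bf 36 36 36 36.  K' ⊕ opad = d5 5c 5c 5c 5c.
Inner input = (K'⊕ipad) ∥ m = bf 36 36 36 36 ∥ 95 1d 1c 86 98.
Inner hash: sum = 191+54+54+54+54+149+29+28+134+152 = 899; mod 256 = 131 → 83.
Outer input = (K'⊕opad) ∥ inner = d5 5c 5c 5c 5c ∥ 83.
Outer hash (tag): sum = 213+92+92+92+92+131 = 712; mod 256 = 200 → c8.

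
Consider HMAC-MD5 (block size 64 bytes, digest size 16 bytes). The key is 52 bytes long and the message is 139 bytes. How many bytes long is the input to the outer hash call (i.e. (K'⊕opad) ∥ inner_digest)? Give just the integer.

80

Key is 52 ≤ 64 bytes, zero-padded: |K'| = 64.
Outer input = (K'⊕opad) ∥ H(inner) → 64 + 16 = 80 bytes.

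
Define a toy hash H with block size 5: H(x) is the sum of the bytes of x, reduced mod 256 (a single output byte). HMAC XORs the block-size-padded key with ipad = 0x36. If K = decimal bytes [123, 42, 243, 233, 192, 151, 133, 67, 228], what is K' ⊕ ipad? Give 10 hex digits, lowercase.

Key decimal bytes [123, 42, 243, 233, 192, 151, 133, 67, 228] = 7b 2a f3 e9 c0 97 85 43 e4 is 9 bytes > B = 5, so hash it first: H(key) = 84, then zero-pad to 5 bytes: K' = 84 00 00 00 00.
XOR each byte with 0x36: 84⊕36=b2, 00⊕36=36, 00⊕36=36, 00⊕36=36, 00⊕36=36.

b236363636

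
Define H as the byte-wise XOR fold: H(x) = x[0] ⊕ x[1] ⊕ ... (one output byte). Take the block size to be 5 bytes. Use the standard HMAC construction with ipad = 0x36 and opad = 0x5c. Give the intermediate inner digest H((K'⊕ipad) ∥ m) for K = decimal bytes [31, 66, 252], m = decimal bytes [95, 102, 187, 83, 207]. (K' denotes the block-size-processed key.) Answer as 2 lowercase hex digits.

Key decimal bytes [31, 66, 252] = 1f 42 fc is 3 bytes ≤ B = 5; zero-pad to 5 bytes: K' = 1f 42 fc 00 00.
K' ⊕ ipad = 29 74 ca 36 36.
Inner input = 29 74 ca 36 36 ∥ 5f 66 bb 53 cf.
Inner hash: XOR 29⊕74⊕ca⊕36⊕36⊕5f⊕66⊕bb⊕53⊕cf = 89.

89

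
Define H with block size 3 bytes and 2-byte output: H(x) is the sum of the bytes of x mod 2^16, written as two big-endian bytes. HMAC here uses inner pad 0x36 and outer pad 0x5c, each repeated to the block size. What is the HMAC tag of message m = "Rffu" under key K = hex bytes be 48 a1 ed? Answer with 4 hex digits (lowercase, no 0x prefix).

0223

Key hex bytes be 48 a1 ed is 4 bytes > B = 3, so hash it first: H(key) = 02 94, then zero-pad to 3 bytes: K' = 02 94 00.
K' ⊕ ipad = 34 a2 36.  K' ⊕ opad = 5e c8 5c.
Inner input = (K'⊕ipad) ∥ m = 34 a2 36 ∥ 52 66 66 75.
Inner hash: sum = 52+162+54+82+102+102+117 = 671 → 02 9f.
Outer input = (K'⊕opad) ∥ inner = 5e c8 5c ∥ 02 9f.
Outer hash (tag): sum = 94+200+92+2+159 = 547 → 02 23.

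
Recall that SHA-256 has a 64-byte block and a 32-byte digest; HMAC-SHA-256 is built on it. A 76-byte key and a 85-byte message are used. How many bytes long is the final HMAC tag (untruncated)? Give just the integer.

The tag is one SHA-256 digest: 32 bytes.

32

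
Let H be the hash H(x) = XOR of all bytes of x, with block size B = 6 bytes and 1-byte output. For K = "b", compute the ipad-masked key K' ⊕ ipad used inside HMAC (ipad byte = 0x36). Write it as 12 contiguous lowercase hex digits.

Key "b" = 62 is 1 byte ≤ B = 6; zero-pad to 6 bytes: K' = 62 00 00 00 00 00.
XOR each byte with 0x36: 62⊕36=54, 00⊕36=36, 00⊕36=36, 00⊕36=36, 00⊕36=36, 00⊕36=36.

543636363636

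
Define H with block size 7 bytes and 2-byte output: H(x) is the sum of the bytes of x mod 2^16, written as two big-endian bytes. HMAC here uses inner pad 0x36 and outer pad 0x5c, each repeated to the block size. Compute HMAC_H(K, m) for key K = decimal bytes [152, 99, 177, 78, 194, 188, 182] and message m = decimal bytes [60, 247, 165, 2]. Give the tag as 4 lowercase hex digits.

0549

Key decimal bytes [152, 99, 177, 78, 194, 188, 182] = 98 63 b1 4e c2 bc b6 is exactly B = 7 bytes: K' = 98 63 b1 4e c2 bc b6.
K' ⊕ ipad = ae 55 87 78 f4 8a 80.  K' ⊕ opad = c4 3f ed 12 9e e0 ea.
Inner input = (K'⊕ipad) ∥ m = ae 55 87 78 f4 8a 80 ∥ 3c f7 a5 02.
Inner hash: sum = 174+85+135+120+244+138+128+60+247+165+2 = 1498 → 05 da.
Outer input = (K'⊕opad) ∥ inner = c4 3f ed 12 9e e0 ea ∥ 05 da.
Outer hash (tag): sum = 196+63+237+18+158+224+234+5+218 = 1353 → 05 49.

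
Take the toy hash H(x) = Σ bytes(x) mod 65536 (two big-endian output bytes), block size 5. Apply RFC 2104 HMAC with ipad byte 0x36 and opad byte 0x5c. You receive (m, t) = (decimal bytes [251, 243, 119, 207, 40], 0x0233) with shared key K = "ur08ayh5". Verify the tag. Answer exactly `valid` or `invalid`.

valid

Key "ur08ayh5" = 75 72 30 38 61 79 68 35 is 8 bytes > B = 5, so hash it first: H(key) = 02 c6, then zero-pad to 5 bytes: K' = 02 c6 00 00 00.
K' ⊕ ipad = 34 f0 36 36 36; K' ⊕ opad = 5e 9a 5c 5c 5c.
Inner hash: sum = 52+240+54+54+54+251+243+119+207+40 = 1314 → 05 22.
Outer hash (recomputed tag): sum = 94+154+92+92+92+5+34 = 563 → 02 33.
Recomputed tag = 0233; claimed = 0233 → match.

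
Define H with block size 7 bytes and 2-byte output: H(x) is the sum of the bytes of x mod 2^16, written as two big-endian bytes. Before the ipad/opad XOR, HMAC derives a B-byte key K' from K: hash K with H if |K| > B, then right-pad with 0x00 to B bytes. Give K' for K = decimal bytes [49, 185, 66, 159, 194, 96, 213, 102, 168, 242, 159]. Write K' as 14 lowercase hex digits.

|K| = 11 > B = 7, so first hash the key.
H(K): sum = 49+185+66+159+194+96+213+102+168+242+159 = 1633 → 06 61.
Zero-pad H(K) = 06 61 to 7 bytes: K' = 06 61 00 00 00 00 00.

06610000000000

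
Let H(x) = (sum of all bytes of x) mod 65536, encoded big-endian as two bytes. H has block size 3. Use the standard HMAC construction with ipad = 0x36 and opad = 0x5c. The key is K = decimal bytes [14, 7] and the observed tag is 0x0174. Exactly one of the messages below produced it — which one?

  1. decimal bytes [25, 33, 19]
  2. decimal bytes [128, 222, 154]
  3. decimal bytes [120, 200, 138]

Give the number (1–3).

Key decimal bytes [14, 7] = 0e 07 is 2 bytes ≤ B = 3; zero-pad to 3 bytes: K' = 0e 07 00.
K' ⊕ ipad = 38 31 36; K' ⊕ opad = 52 5b 5c.
m1: inner = H(38 31 36 19 21 13) = 00 ec; tag = H(52 5b 5c 00 ec) = 01f5
m2: inner = H(38 31 36 80 de 9a) = 02 97; tag = H(52 5b 5c 02 97) = 01a2
m3: inner = H(38 31 36 78 c8 8a) = 02 69; tag = H(52 5b 5c 02 69) = 0174 ← matches

3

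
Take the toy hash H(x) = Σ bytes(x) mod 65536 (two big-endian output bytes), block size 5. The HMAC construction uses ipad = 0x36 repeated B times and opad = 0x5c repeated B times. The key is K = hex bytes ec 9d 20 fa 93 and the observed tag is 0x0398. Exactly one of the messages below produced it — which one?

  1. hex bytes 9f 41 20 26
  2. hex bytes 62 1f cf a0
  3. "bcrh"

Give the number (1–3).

Key hex bytes ec 9d 20 fa 93 is exactly B = 5 bytes: K' = ec 9d 20 fa 93.
K' ⊕ ipad = da ab 16 cc a5; K' ⊕ opad = b0 c1 7c a6 cf.
m1: inner = H(da ab 16 cc a5 9f 41 20 26) = 04 32; tag = H(b0 c1 7c a6 cf 04 32) = 0398 ← matches
m2: inner = H(da ab 16 cc a5 62 1f cf a0) = 04 fc; tag = H(b0 c1 7c a6 cf 04 fc) = 0462
m3: inner = H(da ab 16 cc a5 62 63 72 68) = 04 ab; tag = H(b0 c1 7c a6 cf 04 ab) = 0411

1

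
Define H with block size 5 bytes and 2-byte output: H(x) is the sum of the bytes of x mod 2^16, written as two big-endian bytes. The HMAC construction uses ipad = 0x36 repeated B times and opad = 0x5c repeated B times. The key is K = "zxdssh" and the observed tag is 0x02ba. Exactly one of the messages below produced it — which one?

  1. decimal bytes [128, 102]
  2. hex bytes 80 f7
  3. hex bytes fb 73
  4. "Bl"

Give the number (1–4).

1

Key "zxdssh" = 7a 78 64 73 73 68 is 6 bytes > B = 5, so hash it first: H(key) = 02 a4, then zero-pad to 5 bytes: K' = 02 a4 00 00 00.
K' ⊕ ipad = 34 92 36 36 36; K' ⊕ opad = 5e f8 5c 5c 5c.
m1: inner = H(34 92 36 36 36 80 66) = 02 4e; tag = H(5e f8 5c 5c 5c 02 4e) = 02ba ← matches
m2: inner = H(34 92 36 36 36 80 f7) = 02 df; tag = H(5e f8 5c 5c 5c 02 df) = 034b
m3: inner = H(34 92 36 36 36 fb 73) = 02 d6; tag = H(5e f8 5c 5c 5c 02 d6) = 0342
m4: inner = H(34 92 36 36 36 42 6c) = 02 16; tag = H(5e f8 5c 5c 5c 02 16) = 0282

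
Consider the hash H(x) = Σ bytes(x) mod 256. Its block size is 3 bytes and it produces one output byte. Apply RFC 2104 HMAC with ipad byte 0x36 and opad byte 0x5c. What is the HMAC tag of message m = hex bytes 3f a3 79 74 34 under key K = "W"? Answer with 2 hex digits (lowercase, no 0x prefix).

Key "W" = 57 is 1 byte ≤ B = 3; zero-pad to 3 bytes: K' = 57 00 00.
K' ⊕ ipad = 61 36 36.  K' ⊕ opad = 0b 5c 5c.
Inner input = (K'⊕ipad) ∥ m = 61 36 36 ∥ 3f a3 79 74 34.
Inner hash: sum = 97+54+54+63+163+121+116+52 = 720; mod 256 = 208 → d0.
Outer input = (K'⊕opad) ∥ inner = 0b 5c 5c ∥ d0.
Outer hash (tag): sum = 11+92+92+208 = 403; mod 256 = 147 → 93.

93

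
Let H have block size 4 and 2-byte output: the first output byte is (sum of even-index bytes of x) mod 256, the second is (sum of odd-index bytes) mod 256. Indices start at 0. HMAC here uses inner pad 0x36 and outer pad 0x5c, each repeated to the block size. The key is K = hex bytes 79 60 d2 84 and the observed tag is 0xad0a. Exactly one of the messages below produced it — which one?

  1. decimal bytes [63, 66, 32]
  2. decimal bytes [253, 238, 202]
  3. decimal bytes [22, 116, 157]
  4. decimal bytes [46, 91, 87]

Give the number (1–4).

2

Key hex bytes 79 60 d2 84 is exactly B = 4 bytes: K' = 79 60 d2 84.
K' ⊕ ipad = 4f 56 e4 b2; K' ⊕ opad = 25 3c 8e d8.
m1: inner = H(4f 56 e4 b2 3f 42 20) = 92 4a; tag = H(25 3c 8e d8 92 4a) = 455e
m2: inner = H(4f 56 e4 b2 fd ee ca) = fa f6; tag = H(25 3c 8e d8 fa f6) = ad0a ← matches
m3: inner = H(4f 56 e4 b2 16 74 9d) = e6 7c; tag = H(25 3c 8e d8 e6 7c) = 9990
m4: inner = H(4f 56 e4 b2 2e 5b 57) = b8 63; tag = H(25 3c 8e d8 b8 63) = 6b77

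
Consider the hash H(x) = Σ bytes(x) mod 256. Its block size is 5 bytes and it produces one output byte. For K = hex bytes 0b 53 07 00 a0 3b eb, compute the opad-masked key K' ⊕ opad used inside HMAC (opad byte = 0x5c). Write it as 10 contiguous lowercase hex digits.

Key hex bytes 0b 53 07 00 a0 3b eb is 7 bytes > B = 5, so hash it first: H(key) = 2b, then zero-pad to 5 bytes: K' = 2b 00 00 00 00.
XOR each byte with 0x5c: 2b⊕5c=77, 00⊕5c=5c, 00⊕5c=5c, 00⊕5c=5c, 00⊕5c=5c.

775c5c5c5c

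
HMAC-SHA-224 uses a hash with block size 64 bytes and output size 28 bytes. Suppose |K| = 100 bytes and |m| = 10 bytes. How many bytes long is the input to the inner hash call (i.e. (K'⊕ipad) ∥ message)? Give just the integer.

Key is 100 > 64 bytes, so it is hashed to 28 bytes then zero-padded to 64: |K'| = 64.
Inner input = (K'⊕ipad) ∥ m → 64 + 10 = 74 bytes.

74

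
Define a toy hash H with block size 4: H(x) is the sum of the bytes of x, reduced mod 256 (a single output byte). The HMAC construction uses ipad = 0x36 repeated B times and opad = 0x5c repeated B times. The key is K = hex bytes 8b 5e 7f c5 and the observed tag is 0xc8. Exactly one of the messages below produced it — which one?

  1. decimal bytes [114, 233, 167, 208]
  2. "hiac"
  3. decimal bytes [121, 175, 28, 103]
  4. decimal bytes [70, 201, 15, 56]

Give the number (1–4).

Key hex bytes 8b 5e 7f c5 is exactly B = 4 bytes: K' = 8b 5e 7f c5.
K' ⊕ ipad = bd 68 49 f3; K' ⊕ opad = d7 02 23 99.
m1: inner = H(bd 68 49 f3 72 e9 a7 d0) = 33; tag = H(d7 02 23 99 33) = c8 ← matches
m2: inner = H(bd 68 49 f3 68 69 61 63) = f6; tag = H(d7 02 23 99 f6) = 8b
m3: inner = H(bd 68 49 f3 79 af 1c 67) = 0c; tag = H(d7 02 23 99 0c) = a1
m4: inner = H(bd 68 49 f3 46 c9 0f 38) = b7; tag = H(d7 02 23 99 b7) = 4c

1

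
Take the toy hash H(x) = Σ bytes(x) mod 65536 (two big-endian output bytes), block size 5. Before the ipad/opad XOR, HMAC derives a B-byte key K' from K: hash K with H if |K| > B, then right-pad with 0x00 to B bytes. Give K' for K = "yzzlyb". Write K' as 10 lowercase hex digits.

|K| = 6 > B = 5, so first hash the key.
H(K): sum = 121+122+122+108+121+98 = 692 → 02 b4.
Zero-pad H(K) = 02 b4 to 5 bytes: K' = 02 b4 00 00 00.

02b4000000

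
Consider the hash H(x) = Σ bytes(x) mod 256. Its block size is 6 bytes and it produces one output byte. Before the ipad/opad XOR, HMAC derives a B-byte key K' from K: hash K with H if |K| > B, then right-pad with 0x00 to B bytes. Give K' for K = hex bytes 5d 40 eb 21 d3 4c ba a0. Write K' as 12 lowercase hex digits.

220000000000

|K| = 8 > B = 6, so first hash the key.
H(K): sum = 93+64+235+33+211+76+186+160 = 1058; mod 256 = 34 → 22.
Zero-pad H(K) = 22 to 6 bytes: K' = 22 00 00 00 00 00.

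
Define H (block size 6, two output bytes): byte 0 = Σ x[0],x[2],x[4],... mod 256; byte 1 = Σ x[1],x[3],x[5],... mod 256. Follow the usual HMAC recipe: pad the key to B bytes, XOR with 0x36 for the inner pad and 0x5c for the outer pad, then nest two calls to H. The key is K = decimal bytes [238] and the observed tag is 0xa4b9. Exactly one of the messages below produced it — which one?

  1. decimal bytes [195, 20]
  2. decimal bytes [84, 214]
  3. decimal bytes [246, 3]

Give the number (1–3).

3

Key decimal bytes [238] = ee is 1 byte ≤ B = 6; zero-pad to 6 bytes: K' = ee 00 00 00 00 00.
K' ⊕ ipad = d8 36 36 36 36 36; K' ⊕ opad = b2 5c 5c 5c 5c 5c.
m1: inner = H(d8 36 36 36 36 36 c3 14) = 07 b6; tag = H(b2 5c 5c 5c 5c 5c 07 b6) = 71ca
m2: inner = H(d8 36 36 36 36 36 54 d6) = 98 78; tag = H(b2 5c 5c 5c 5c 5c 98 78) = 028c
m3: inner = H(d8 36 36 36 36 36 f6 03) = 3a a5; tag = H(b2 5c 5c 5c 5c 5c 3a a5) = a4b9 ← matches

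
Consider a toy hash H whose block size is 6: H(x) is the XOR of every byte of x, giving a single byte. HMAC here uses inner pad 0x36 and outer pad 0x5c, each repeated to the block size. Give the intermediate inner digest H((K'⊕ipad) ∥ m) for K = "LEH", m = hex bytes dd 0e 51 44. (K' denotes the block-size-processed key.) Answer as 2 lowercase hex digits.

Key "LEH" = 4c 45 48 is 3 bytes ≤ B = 6; zero-pad to 6 bytes: K' = 4c 45 48 00 00 00.
K' ⊕ ipad = 7a 73 7e 36 36 36.
Inner input = 7a 73 7e 36 36 36 ∥ dd 0e 51 44.
Inner hash: XOR 7a⊕73⊕7e⊕36⊕36⊕36⊕dd⊕0e⊕51⊕44 = 87.

87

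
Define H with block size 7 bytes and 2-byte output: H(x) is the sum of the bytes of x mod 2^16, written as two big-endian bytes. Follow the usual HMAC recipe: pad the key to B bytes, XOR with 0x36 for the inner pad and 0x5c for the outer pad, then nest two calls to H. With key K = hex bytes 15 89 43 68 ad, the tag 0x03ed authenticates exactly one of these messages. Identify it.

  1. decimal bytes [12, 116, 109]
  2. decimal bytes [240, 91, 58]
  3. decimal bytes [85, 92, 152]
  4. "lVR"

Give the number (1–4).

4

Key hex bytes 15 89 43 68 ad is 5 bytes ≤ B = 7; zero-pad to 7 bytes: K' = 15 89 43 68 ad 00 00.
K' ⊕ ipad = 23 bf 75 5e 9b 36 36; K' ⊕ opad = 49 d5 1f 34 f1 5c 5c.
m1: inner = H(23 bf 75 5e 9b 36 36 0c 74 6d) = 03 a9; tag = H(49 d5 1f 34 f1 5c 5c 03 a9) = 03c6
m2: inner = H(23 bf 75 5e 9b 36 36 f0 5b 3a) = 04 41; tag = H(49 d5 1f 34 f1 5c 5c 04 41) = 035f
m3: inner = H(23 bf 75 5e 9b 36 36 55 5c 98) = 04 05; tag = H(49 d5 1f 34 f1 5c 5c 04 05) = 0323
m4: inner = H(23 bf 75 5e 9b 36 36 6c 56 52) = 03 d0; tag = H(49 d5 1f 34 f1 5c 5c 03 d0) = 03ed ← matches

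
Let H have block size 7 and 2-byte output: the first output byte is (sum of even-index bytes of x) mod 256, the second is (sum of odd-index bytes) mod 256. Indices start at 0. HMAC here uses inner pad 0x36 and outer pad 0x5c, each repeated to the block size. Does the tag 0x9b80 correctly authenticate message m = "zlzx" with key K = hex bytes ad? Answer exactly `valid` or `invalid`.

invalid

Key hex bytes ad is 1 byte ≤ B = 7; zero-pad to 7 bytes: K' = ad 00 00 00 00 00 00.
K' ⊕ ipad = 9b 36 36 36 36 36 36; K' ⊕ opad = f1 5c 5c 5c 5c 5c 5c.
Inner hash: even-index sum = 545 mod 256 = 33; odd-index sum = 406 mod 256 = 150 → 21 96.
Outer hash (recomputed tag): even-index sum = 667 mod 256 = 155; odd-index sum = 309 mod 256 = 53 → 9b 35.
Recomputed tag = 9b35; claimed = 9b80 → mismatch.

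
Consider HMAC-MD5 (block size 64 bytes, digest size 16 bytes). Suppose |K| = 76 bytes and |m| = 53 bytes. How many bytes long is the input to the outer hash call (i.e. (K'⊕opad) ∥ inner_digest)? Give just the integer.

80

Key is 76 > 64 bytes, so it is hashed to 16 bytes then zero-padded to 64: |K'| = 64.
Outer input = (K'⊕opad) ∥ H(inner) → 64 + 16 = 80 bytes.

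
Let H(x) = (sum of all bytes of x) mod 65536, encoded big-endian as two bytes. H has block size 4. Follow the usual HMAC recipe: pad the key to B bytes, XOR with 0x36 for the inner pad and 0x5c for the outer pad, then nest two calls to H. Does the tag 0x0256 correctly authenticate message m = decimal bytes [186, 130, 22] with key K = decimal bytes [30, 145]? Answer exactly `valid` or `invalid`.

valid

Key decimal bytes [30, 145] = 1e 91 is 2 bytes ≤ B = 4; zero-pad to 4 bytes: K' = 1e 91 00 00.
K' ⊕ ipad = 28 a7 36 36; K' ⊕ opad = 42 cd 5c 5c.
Inner hash: sum = 40+167+54+54+186+130+22 = 653 → 02 8d.
Outer hash (recomputed tag): sum = 66+205+92+92+2+141 = 598 → 02 56.
Recomputed tag = 0256; claimed = 0256 → match.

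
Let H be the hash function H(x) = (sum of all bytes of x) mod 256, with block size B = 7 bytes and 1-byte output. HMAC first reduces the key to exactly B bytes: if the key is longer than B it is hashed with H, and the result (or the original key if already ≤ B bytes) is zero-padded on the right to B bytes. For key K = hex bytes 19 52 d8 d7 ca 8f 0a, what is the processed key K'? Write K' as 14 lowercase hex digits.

Key hex bytes 19 52 d8 d7 ca 8f 0a is exactly B = 7 bytes: K' = 19 52 d8 d7 ca 8f 0a.

1952d8d7ca8f0a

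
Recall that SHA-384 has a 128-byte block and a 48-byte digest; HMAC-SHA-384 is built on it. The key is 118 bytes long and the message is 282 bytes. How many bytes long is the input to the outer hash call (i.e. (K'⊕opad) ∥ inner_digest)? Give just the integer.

Key is 118 ≤ 128 bytes, zero-padded: |K'| = 128.
Outer input = (K'⊕opad) ∥ H(inner) → 128 + 48 = 176 bytes.

176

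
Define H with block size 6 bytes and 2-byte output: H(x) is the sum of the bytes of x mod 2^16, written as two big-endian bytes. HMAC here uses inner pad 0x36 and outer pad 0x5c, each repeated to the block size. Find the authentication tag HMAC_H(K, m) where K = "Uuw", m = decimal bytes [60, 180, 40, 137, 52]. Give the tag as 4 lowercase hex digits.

01d2

Key "Uuw" = 55 75 77 is 3 bytes ≤ B = 6; zero-pad to 6 bytes: K' = 55 75 77 00 00 00.
K' ⊕ ipad = 63 43 41 36 36 36.  K' ⊕ opad = 09 29 2b 5c 5c 5c.
Inner input = (K'⊕ipad) ∥ m = 63 43 41 36 36 36 ∥ 3c b4 28 89 34.
Inner hash: sum = 99+67+65+54+54+54+60+180+40+137+52 = 862 → 03 5e.
Outer input = (K'⊕opad) ∥ inner = 09 29 2b 5c 5c 5c ∥ 03 5e.
Outer hash (tag): sum = 9+41+43+92+92+92+3+94 = 466 → 01 d2.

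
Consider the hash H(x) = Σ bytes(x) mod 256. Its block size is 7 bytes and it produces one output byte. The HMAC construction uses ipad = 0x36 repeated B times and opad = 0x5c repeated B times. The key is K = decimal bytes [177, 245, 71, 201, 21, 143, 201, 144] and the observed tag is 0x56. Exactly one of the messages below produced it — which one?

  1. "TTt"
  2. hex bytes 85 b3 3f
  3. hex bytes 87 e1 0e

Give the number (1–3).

3

Key decimal bytes [177, 245, 71, 201, 21, 143, 201, 144] = b1 f5 47 c9 15 8f c9 90 is 8 bytes > B = 7, so hash it first: H(key) = b3, then zero-pad to 7 bytes: K' = b3 00 00 00 00 00 00.
K' ⊕ ipad = 85 36 36 36 36 36 36; K' ⊕ opad = ef 5c 5c 5c 5c 5c 5c.
m1: inner = H(85 36 36 36 36 36 36 54 54 74) = e5; tag = H(ef 5c 5c 5c 5c 5c 5c e5) = fc
m2: inner = H(85 36 36 36 36 36 36 85 b3 3f) = 40; tag = H(ef 5c 5c 5c 5c 5c 5c 40) = 57
m3: inner = H(85 36 36 36 36 36 36 87 e1 0e) = 3f; tag = H(ef 5c 5c 5c 5c 5c 5c 3f) = 56 ← matches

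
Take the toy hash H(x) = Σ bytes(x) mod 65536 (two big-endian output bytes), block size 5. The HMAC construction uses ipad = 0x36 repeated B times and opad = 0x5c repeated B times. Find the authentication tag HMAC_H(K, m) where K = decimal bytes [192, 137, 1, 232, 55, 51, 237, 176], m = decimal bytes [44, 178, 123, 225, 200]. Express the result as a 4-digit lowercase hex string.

02b9

Key decimal bytes [192, 137, 1, 232, 55, 51, 237, 176] = c0 89 01 e8 37 33 ed b0 is 8 bytes > B = 5, so hash it first: H(key) = 04 39, then zero-pad to 5 bytes: K' = 04 39 00 00 00.
K' ⊕ ipad = 32 0f 36 36 36.  K' ⊕ opad = 58 65 5c 5c 5c.
Inner input = (K'⊕ipad) ∥ m = 32 0f 36 36 36 ∥ 2c b2 7b e1 c8.
Inner hash: sum = 50+15+54+54+54+44+178+123+225+200 = 997 → 03 e5.
Outer input = (K'⊕opad) ∥ inner = 58 65 5c 5c 5c ∥ 03 e5.
Outer hash (tag): sum = 88+101+92+92+92+3+229 = 697 → 02 b9.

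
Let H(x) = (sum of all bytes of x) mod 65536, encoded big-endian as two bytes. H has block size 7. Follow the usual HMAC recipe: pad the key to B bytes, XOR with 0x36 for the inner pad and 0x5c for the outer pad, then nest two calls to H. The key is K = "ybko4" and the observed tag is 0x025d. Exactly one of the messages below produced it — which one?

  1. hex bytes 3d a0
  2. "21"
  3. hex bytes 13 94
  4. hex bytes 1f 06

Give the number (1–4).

3

Key "ybko4" = 79 62 6b 6f 34 is 5 bytes ≤ B = 7; zero-pad to 7 bytes: K' = 79 62 6b 6f 34 00 00.
K' ⊕ ipad = 4f 54 5d 59 02 36 36; K' ⊕ opad = 25 3e 37 33 68 5c 5c.
m1: inner = H(4f 54 5d 59 02 36 36 3d a0) = 02 a4; tag = H(25 3e 37 33 68 5c 5c 02 a4) = 0293
m2: inner = H(4f 54 5d 59 02 36 36 32 31) = 02 2a; tag = H(25 3e 37 33 68 5c 5c 02 2a) = 0219
m3: inner = H(4f 54 5d 59 02 36 36 13 94) = 02 6e; tag = H(25 3e 37 33 68 5c 5c 02 6e) = 025d ← matches
m4: inner = H(4f 54 5d 59 02 36 36 1f 06) = 01 ec; tag = H(25 3e 37 33 68 5c 5c 01 ec) = 02da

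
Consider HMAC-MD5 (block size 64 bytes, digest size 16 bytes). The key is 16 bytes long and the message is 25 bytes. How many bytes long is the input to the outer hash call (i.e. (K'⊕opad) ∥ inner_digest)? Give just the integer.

80

Key is 16 ≤ 64 bytes, zero-padded: |K'| = 64.
Outer input = (K'⊕opad) ∥ H(inner) → 64 + 16 = 80 bytes.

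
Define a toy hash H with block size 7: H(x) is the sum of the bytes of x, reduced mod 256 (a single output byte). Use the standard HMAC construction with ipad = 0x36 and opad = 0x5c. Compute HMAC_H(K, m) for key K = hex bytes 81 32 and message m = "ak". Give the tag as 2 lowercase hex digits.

Key hex bytes 81 32 is 2 bytes ≤ B = 7; zero-pad to 7 bytes: K' = 81 32 00 00 00 00 00.
K' ⊕ ipad = b7 04 36 36 36 36 36.  K' ⊕ opad = dd 6e 5c 5c 5c 5c 5c.
Inner input = (K'⊕ipad) ∥ m = b7 04 36 36 36 36 36 ∥ 61 6b.
Inner hash: sum = 183+4+54+54+54+54+54+97+107 = 661; mod 256 = 149 → 95.
Outer input = (K'⊕opad) ∥ inner = dd 6e 5c 5c 5c 5c 5c ∥ 95.
Outer hash (tag): sum = 221+110+92+92+92+92+92+149 = 940; mod 256 = 172 → ac.

ac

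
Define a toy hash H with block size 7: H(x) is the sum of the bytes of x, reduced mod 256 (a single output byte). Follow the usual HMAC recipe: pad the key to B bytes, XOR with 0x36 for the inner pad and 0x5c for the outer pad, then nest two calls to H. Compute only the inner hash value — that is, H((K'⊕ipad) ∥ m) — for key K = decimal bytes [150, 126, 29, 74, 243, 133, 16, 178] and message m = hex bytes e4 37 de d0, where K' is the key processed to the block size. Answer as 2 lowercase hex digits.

Key decimal bytes [150, 126, 29, 74, 243, 133, 16, 178] = 96 7e 1d 4a f3 85 10 b2 is 8 bytes > B = 7, so hash it first: H(key) = b5, then zero-pad to 7 bytes: K' = b5 00 00 00 00 00 00.
K' ⊕ ipad = 83 36 36 36 36 36 36.
Inner input = 83 36 36 36 36 36 36 ∥ e4 37 de d0.
Inner hash: sum = 131+54+54+54+54+54+54+228+55+222+208 = 1168; mod 256 = 144 → 90.

90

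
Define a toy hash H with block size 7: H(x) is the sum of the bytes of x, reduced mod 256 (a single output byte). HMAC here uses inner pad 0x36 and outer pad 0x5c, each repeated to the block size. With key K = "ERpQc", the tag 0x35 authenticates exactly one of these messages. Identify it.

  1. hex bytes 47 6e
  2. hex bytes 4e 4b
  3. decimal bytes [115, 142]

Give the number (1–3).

2

Key "ERpQc" = 45 52 70 51 63 is 5 bytes ≤ B = 7; zero-pad to 7 bytes: K' = 45 52 70 51 63 00 00.
K' ⊕ ipad = 73 64 46 67 55 36 36; K' ⊕ opad = 19 0e 2c 0d 3f 5c 5c.
m1: inner = H(73 64 46 67 55 36 36 47 6e) = fa; tag = H(19 0e 2c 0d 3f 5c 5c fa) = 51
m2: inner = H(73 64 46 67 55 36 36 4e 4b) = de; tag = H(19 0e 2c 0d 3f 5c 5c de) = 35 ← matches
m3: inner = H(73 64 46 67 55 36 36 73 8e) = 46; tag = H(19 0e 2c 0d 3f 5c 5c 46) = 9d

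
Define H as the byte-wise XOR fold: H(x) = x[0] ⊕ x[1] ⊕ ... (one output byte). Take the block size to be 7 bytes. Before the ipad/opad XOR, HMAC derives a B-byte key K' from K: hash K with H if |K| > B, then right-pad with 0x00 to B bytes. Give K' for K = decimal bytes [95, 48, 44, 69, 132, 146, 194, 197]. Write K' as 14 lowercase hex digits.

|K| = 8 > B = 7, so first hash the key.
H(K): XOR 5f⊕30⊕2c⊕45⊕84⊕92⊕c2⊕c5 = 17.
Zero-pad H(K) = 17 to 7 bytes: K' = 17 00 00 00 00 00 00.

17000000000000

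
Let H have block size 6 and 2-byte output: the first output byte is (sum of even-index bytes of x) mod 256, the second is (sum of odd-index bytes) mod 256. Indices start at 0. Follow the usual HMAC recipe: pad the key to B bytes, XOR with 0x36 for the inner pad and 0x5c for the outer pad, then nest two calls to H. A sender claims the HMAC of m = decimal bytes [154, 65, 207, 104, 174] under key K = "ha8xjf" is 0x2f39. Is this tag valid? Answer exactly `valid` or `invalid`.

invalid

Key "ha8xjf" = 68 61 38 78 6a 66 is exactly B = 6 bytes: K' = 68 61 38 78 6a 66.
K' ⊕ ipad = 5e 57 0e 4e 5c 50; K' ⊕ opad = 34 3d 64 24 36 3a.
Inner hash: even-index sum = 735 mod 256 = 223; odd-index sum = 414 mod 256 = 158 → df 9e.
Outer hash (recomputed tag): even-index sum = 429 mod 256 = 173; odd-index sum = 313 mod 256 = 57 → ad 39.
Recomputed tag = ad39; claimed = 2f39 → mismatch.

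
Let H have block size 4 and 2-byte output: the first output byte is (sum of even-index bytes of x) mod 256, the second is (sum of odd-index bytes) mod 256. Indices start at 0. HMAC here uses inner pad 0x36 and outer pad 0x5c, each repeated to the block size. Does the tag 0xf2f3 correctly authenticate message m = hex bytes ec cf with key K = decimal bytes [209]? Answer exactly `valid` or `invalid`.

Key decimal bytes [209] = d1 is 1 byte ≤ B = 4; zero-pad to 4 bytes: K' = d1 00 00 00.
K' ⊕ ipad = e7 36 36 36; K' ⊕ opad = 8d 5c 5c 5c.
Inner hash: even-index sum = 521 mod 256 = 9; odd-index sum = 315 mod 256 = 59 → 09 3b.
Outer hash (recomputed tag): even-index sum = 242 mod 256 = 242; odd-index sum = 243 mod 256 = 243 → f2 f3.
Recomputed tag = f2f3; claimed = f2f3 → match.

valid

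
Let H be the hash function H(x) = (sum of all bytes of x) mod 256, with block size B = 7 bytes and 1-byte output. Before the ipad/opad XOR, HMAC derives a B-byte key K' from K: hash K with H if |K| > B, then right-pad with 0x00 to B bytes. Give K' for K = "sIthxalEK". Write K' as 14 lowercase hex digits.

|K| = 9 > B = 7, so first hash the key.
H(K): sum = 115+73+116+104+120+97+108+69+75 = 877; mod 256 = 109 → 6d.
Zero-pad H(K) = 6d to 7 bytes: K' = 6d 00 00 00 00 00 00.

6d000000000000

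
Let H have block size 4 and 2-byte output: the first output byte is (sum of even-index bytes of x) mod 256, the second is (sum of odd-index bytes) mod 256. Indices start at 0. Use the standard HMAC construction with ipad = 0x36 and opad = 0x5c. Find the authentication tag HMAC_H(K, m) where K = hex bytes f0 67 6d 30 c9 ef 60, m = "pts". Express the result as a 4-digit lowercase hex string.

Key hex bytes f0 67 6d 30 c9 ef 60 is 7 bytes > B = 4, so hash it first: H(key) = 86 86, then zero-pad to 4 bytes: K' = 86 86 00 00.
K' ⊕ ipad = b0 b0 36 36.  K' ⊕ opad = da da 5c 5c.
Inner input = (K'⊕ipad) ∥ m = b0 b0 36 36 ∥ 70 74 73.
Inner hash: even-index sum = 457 mod 256 = 201; odd-index sum = 346 mod 256 = 90 → c9 5a.
Outer input = (K'⊕opad) ∥ inner = da da 5c 5c ∥ c9 5a.
Outer hash (tag): even-index sum = 511 mod 256 = 255; odd-index sum = 400 mod 256 = 144 → ff 90.

ff90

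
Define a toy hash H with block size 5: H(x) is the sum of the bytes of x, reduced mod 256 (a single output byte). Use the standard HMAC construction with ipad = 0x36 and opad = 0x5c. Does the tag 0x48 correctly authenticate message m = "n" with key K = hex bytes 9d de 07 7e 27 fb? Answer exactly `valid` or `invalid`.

valid

Key hex bytes 9d de 07 7e 27 fb is 6 bytes > B = 5, so hash it first: H(key) = 22, then zero-pad to 5 bytes: K' = 22 00 00 00 00.
K' ⊕ ipad = 14 36 36 36 36; K' ⊕ opad = 7e 5c 5c 5c 5c.
Inner hash: sum = 20+54+54+54+54+110 = 346; mod 256 = 90 → 5a.
Outer hash (recomputed tag): sum = 126+92+92+92+92+90 = 584; mod 256 = 72 → 48.
Recomputed tag = 48; claimed = 48 → match.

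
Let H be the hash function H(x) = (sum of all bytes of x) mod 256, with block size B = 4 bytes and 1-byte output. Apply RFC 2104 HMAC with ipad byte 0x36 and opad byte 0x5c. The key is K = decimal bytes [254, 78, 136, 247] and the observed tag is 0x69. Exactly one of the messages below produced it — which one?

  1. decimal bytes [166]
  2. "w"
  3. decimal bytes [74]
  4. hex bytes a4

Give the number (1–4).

Key decimal bytes [254, 78, 136, 247] = fe 4e 88 f7 is exactly B = 4 bytes: K' = fe 4e 88 f7.
K' ⊕ ipad = c8 78 be c1; K' ⊕ opad = a2 12 d4 ab.
m1: inner = H(c8 78 be c1 a6) = 65; tag = H(a2 12 d4 ab 65) = 98
m2: inner = H(c8 78 be c1 77) = 36; tag = H(a2 12 d4 ab 36) = 69 ← matches
m3: inner = H(c8 78 be c1 4a) = 09; tag = H(a2 12 d4 ab 09) = 3c
m4: inner = H(c8 78 be c1 a4) = 63; tag = H(a2 12 d4 ab 63) = 96

2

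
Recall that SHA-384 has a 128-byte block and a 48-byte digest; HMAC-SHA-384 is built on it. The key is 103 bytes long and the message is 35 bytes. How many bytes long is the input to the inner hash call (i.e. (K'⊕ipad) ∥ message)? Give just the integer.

163

Key is 103 ≤ 128 bytes, zero-padded: |K'| = 128.
Inner input = (K'⊕ipad) ∥ m → 128 + 35 = 163 bytes.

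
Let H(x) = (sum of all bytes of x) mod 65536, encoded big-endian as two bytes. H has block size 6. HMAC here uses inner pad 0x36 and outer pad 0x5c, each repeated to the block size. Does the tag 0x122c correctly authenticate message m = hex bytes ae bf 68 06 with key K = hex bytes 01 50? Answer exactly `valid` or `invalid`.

invalid

Key hex bytes 01 50 is 2 bytes ≤ B = 6; zero-pad to 6 bytes: K' = 01 50 00 00 00 00.
K' ⊕ ipad = 37 66 36 36 36 36; K' ⊕ opad = 5d 0c 5c 5c 5c 5c.
Inner hash: sum = 55+102+54+54+54+54+174+191+104+6 = 848 → 03 50.
Outer hash (recomputed tag): sum = 93+12+92+92+92+92+3+80 = 556 → 02 2c.
Recomputed tag = 022c; claimed = 122c → mismatch.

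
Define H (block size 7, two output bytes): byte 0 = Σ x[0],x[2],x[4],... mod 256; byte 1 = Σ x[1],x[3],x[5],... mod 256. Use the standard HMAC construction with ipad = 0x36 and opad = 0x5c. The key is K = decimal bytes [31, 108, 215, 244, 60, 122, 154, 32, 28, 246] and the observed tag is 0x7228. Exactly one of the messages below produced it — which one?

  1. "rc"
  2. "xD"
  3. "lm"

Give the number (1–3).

Key decimal bytes [31, 108, 215, 244, 60, 122, 154, 32, 28, 246] = 1f 6c d7 f4 3c 7a 9a 20 1c f6 is 10 bytes > B = 7, so hash it first: H(key) = e8 f0, then zero-pad to 7 bytes: K' = e8 f0 00 00 00 00 00.
K' ⊕ ipad = de c6 36 36 36 36 36; K' ⊕ opad = b4 ac 5c 5c 5c 5c 5c.
m1: inner = H(de c6 36 36 36 36 36 72 63) = e3 a4; tag = H(b4 ac 5c 5c 5c 5c 5c e3 a4) = 6c47
m2: inner = H(de c6 36 36 36 36 36 78 44) = c4 aa; tag = H(b4 ac 5c 5c 5c 5c 5c c4 aa) = 7228 ← matches
m3: inner = H(de c6 36 36 36 36 36 6c 6d) = ed 9e; tag = H(b4 ac 5c 5c 5c 5c 5c ed 9e) = 6651

2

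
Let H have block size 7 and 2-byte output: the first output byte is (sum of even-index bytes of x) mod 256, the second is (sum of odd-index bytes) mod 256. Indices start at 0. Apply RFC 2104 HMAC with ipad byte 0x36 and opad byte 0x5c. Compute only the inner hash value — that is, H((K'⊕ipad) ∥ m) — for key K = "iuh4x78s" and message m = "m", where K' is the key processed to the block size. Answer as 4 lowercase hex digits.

Key "iuh4x78s" = 69 75 68 34 78 37 38 73 is 8 bytes > B = 7, so hash it first: H(key) = 81 53, then zero-pad to 7 bytes: K' = 81 53 00 00 00 00 00.
K' ⊕ ipad = b7 65 36 36 36 36 36.
Inner input = b7 65 36 36 36 36 36 ∥ 6d.
Inner hash: even-index sum = 345 mod 256 = 89; odd-index sum = 318 mod 256 = 62 → 59 3e.

593e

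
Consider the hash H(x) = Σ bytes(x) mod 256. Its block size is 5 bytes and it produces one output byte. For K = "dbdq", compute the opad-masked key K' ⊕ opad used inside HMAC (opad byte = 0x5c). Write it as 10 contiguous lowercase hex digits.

Key "dbdq" = 64 62 64 71 is 4 bytes ≤ B = 5; zero-pad to 5 bytes: K' = 64 62 64 71 00.
XOR each byte with 0x5c: 64⊕5c=38, 62⊕5c=3e, 64⊕5c=38, 71⊕5c=2d, 00⊕5c=5c.

383e382d5c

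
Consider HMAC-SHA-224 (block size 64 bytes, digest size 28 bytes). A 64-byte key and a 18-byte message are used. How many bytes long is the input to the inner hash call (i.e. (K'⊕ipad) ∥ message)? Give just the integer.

Key is 64 ≤ 64 bytes, zero-padded: |K'| = 64.
Inner input = (K'⊕ipad) ∥ m → 64 + 18 = 82 bytes.

82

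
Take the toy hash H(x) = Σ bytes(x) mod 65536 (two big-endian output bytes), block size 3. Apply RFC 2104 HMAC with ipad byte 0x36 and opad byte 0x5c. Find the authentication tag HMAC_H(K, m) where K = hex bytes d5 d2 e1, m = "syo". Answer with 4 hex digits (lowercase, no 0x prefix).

Key hex bytes d5 d2 e1 is exactly B = 3 bytes: K' = d5 d2 e1.
K' ⊕ ipad = e3 e4 d7.  K' ⊕ opad = 89 8e bd.
Inner input = (K'⊕ipad) ∥ m = e3 e4 d7 ∥ 73 79 6f.
Inner hash: sum = 227+228+215+115+121+111 = 1017 → 03 f9.
Outer input = (K'⊕opad) ∥ inner = 89 8e bd ∥ 03 f9.
Outer hash (tag): sum = 137+142+189+3+249 = 720 → 02 d0.

02d0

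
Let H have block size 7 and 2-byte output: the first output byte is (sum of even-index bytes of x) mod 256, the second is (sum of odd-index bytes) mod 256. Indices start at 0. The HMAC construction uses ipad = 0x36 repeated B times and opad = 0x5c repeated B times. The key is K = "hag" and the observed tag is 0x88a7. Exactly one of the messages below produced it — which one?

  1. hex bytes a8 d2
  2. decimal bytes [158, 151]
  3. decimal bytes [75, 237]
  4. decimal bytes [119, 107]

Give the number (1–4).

Key "hag" = 68 61 67 is 3 bytes ≤ B = 7; zero-pad to 7 bytes: K' = 68 61 67 00 00 00 00.
K' ⊕ ipad = 5e 57 51 36 36 36 36; K' ⊕ opad = 34 3d 3b 5c 5c 5c 5c.
m1: inner = H(5e 57 51 36 36 36 36 a8 d2) = ed 6b; tag = H(34 3d 3b 5c 5c 5c 5c ed 6b) = 92e2
m2: inner = H(5e 57 51 36 36 36 36 9e 97) = b2 61; tag = H(34 3d 3b 5c 5c 5c 5c b2 61) = 88a7 ← matches
m3: inner = H(5e 57 51 36 36 36 36 4b ed) = 08 0e; tag = H(34 3d 3b 5c 5c 5c 5c 08 0e) = 35fd
m4: inner = H(5e 57 51 36 36 36 36 77 6b) = 86 3a; tag = H(34 3d 3b 5c 5c 5c 5c 86 3a) = 617b

2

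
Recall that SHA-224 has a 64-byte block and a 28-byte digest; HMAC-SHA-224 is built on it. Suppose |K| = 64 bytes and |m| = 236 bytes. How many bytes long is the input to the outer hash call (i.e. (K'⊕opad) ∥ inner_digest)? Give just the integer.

Key is 64 ≤ 64 bytes, zero-padded: |K'| = 64.
Outer input = (K'⊕opad) ∥ H(inner) → 64 + 28 = 92 bytes.

92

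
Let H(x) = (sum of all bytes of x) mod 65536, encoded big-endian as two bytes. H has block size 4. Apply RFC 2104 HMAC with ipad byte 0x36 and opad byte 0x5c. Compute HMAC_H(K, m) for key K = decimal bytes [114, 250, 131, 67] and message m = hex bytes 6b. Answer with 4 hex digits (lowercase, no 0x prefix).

0279

Key decimal bytes [114, 250, 131, 67] = 72 fa 83 43 is exactly B = 4 bytes: K' = 72 fa 83 43.
K' ⊕ ipad = 44 cc b5 75.  K' ⊕ opad = 2e a6 df 1f.
Inner input = (K'⊕ipad) ∥ m = 44 cc b5 75 ∥ 6b.
Inner hash: sum = 68+204+181+117+107 = 677 → 02 a5.
Outer input = (K'⊕opad) ∥ inner = 2e a6 df 1f ∥ 02 a5.
Outer hash (tag): sum = 46+166+223+31+2+165 = 633 → 02 79.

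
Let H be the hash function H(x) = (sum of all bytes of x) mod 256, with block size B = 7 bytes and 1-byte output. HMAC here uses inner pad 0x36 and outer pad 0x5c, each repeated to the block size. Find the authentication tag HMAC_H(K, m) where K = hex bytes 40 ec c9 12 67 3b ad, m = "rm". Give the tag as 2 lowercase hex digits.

8d

Key hex bytes 40 ec c9 12 67 3b ad is exactly B = 7 bytes: K' = 40 ec c9 12 67 3b ad.
K' ⊕ ipad = 76 da ff 24 51 0d 9b.  K' ⊕ opad = 1c b0 95 4e 3b 67 f1.
Inner input = (K'⊕ipad) ∥ m = 76 da ff 24 51 0d 9b ∥ 72 6d.
Inner hash: sum = 118+218+255+36+81+13+155+114+109 = 1099; mod 256 = 75 → 4b.
Outer input = (K'⊕opad) ∥ inner = 1c b0 95 4e 3b 67 f1 ∥ 4b.
Outer hash (tag): sum = 28+176+149+78+59+103+241+75 = 909; mod 256 = 141 → 8d.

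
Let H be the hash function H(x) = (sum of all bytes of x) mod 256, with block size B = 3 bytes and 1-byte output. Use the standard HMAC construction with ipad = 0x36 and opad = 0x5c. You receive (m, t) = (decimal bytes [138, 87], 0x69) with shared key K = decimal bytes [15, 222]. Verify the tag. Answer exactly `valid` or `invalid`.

Key decimal bytes [15, 222] = 0f de is 2 bytes ≤ B = 3; zero-pad to 3 bytes: K' = 0f de 00.
K' ⊕ ipad = 39 e8 36; K' ⊕ opad = 53 82 5c.
Inner hash: sum = 57+232+54+138+87 = 568; mod 256 = 56 → 38.
Outer hash (recomputed tag): sum = 83+130+92+56 = 361; mod 256 = 105 → 69.
Recomputed tag = 69; claimed = 69 → match.

valid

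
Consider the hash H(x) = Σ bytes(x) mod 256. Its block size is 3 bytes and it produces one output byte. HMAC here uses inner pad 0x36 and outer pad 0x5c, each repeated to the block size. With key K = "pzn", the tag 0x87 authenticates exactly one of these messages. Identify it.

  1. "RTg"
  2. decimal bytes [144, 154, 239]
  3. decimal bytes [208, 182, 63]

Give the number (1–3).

Key "pzn" = 70 7a 6e is exactly B = 3 bytes: K' = 70 7a 6e.
K' ⊕ ipad = 46 4c 58; K' ⊕ opad = 2c 26 32.
m1: inner = H(46 4c 58 52 54 67) = f7; tag = H(2c 26 32 f7) = 7b
m2: inner = H(46 4c 58 90 9a ef) = 03; tag = H(2c 26 32 03) = 87 ← matches
m3: inner = H(46 4c 58 d0 b6 3f) = af; tag = H(2c 26 32 af) = 33

2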